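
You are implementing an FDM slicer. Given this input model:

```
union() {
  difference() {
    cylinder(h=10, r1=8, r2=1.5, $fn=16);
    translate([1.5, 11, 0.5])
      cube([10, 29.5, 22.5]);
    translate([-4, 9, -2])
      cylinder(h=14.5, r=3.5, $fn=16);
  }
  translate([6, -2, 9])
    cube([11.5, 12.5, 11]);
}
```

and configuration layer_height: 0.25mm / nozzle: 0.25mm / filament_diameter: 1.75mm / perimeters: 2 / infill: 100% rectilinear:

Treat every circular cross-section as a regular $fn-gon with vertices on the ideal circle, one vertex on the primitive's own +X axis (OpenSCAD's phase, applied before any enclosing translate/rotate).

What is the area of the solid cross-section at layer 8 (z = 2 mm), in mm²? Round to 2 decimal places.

137.12 mm²

At z = 2 mm: the cone contributes a regular 16-gon of circumradius 6.700 (interpolated between r1=8 and r2=1.5 at t=0.200) (area = (16/2)·6.700²·sin(360°/16) = 137.43 mm²); the 10×29.5 cube at (1.5, 11) contributes its full rectangle (area 295.00 mm²); the r=3.5 cylinder at (-4, 9) gives a regular 16-gon of circumradius 3.5 (constant along its height) (area = (16/2)·3.500²·sin(360°/16) = 37.50 mm²); After the difference (first − rest): starting from the cone (137.43 mm²), the 10×29.5 cube at (1.5, 11) misses the remaining region (no effect); the r=3.5 cylinder at (-4, 9) partially overlaps it — only the 0.31 mm² overlap (of its 37.50 mm²) is removed, clipping the outline — area = 137.12 mm²; the cube at (6, -2) is not intersected at this z (z outside [9, 20]); Combining (union): only the result so far is present, so the union is just that shape — area = 137.12 mm². Overall, the cross-section is a single solid region. Net area = 137.12 mm².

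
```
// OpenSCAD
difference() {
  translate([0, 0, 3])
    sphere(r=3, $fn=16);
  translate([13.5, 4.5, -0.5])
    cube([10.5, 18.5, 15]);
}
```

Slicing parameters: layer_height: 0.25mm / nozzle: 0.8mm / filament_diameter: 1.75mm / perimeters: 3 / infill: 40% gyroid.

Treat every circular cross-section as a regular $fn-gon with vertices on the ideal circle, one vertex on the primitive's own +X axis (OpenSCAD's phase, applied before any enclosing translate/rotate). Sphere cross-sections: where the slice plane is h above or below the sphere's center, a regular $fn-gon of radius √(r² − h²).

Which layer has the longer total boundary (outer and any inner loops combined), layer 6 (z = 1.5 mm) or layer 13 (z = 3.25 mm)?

Layer 6 (z = 1.5): the r=3 sphere contributes a regular 16-gon of circumradius √(3²−1.5²) = 2.598 (perimeter = 2·16·2.598·sin(180°/16) = 16.22 mm); the 10.5×18.5 cube at (13.5, 4.5) contributes its full rectangle (perimeter 58.00 mm); After the difference (first − rest): starting from the r=3 sphere, the 10.5×18.5 cube at (13.5, 4.5) misses the remaining region (no effect) — boundary = 16.22 mm. So its perimeter = 16.22 mm. Layer 13 (z = 3.25): the r=3 sphere contributes a regular 16-gon of circumradius √(3²−0.25²) = 2.990 (perimeter = 2·16·2.990·sin(180°/16) = 18.66 mm); the cube at (13.5, 4.5) is present — its section is the full 10.5×18.5 rectangle (perimeter 58.00 mm); Subtracting the remaining from the first: starting from the r=3 sphere, the 10.5×18.5 cube at (13.5, 4.5) misses the remaining region (no effect) — boundary = 18.66 mm. So its perimeter = 18.66 mm. Layer 13 is larger (18.66 vs 16.22 mm).

layer 13 (z = 3.25 mm)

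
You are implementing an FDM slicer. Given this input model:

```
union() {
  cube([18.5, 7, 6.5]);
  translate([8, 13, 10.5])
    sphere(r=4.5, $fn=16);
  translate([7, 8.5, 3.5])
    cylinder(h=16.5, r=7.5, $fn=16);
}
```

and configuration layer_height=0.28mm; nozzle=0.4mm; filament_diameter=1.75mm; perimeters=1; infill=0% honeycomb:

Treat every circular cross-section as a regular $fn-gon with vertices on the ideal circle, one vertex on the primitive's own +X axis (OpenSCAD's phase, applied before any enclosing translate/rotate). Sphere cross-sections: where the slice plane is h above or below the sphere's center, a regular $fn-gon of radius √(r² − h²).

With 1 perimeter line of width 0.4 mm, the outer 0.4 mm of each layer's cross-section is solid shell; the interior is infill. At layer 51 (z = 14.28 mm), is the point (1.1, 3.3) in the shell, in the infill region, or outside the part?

At z = 14.28 mm: the cube is not intersected at this z (z outside [0, 6.5]); the r=4.5 sphere at (8, 13) slices to a regular 16-gon of circumradius 2.442 (√(r²−h²) with h=3.78 from center); the cylinder at (7, 8.5): section is a regular 16-gon, circumradius r=7.5; Merging all regions: the r=4.5 sphere at (8, 13) lies entirely inside the r=7.5 cylinder at (7, 8.5), so the union is just the r=7.5 cylinder at (7, 8.5) — 1 connected region. Overall, the cross-section is a single solid region. The nearest boundary edge runs (1.70, 3.20)→(0.07, 5.63); distance from the point to it = 0.44 mm. The point is not inside any of the regions above, so it lies outside the cross-section (0.44 mm from the nearest boundary).

outside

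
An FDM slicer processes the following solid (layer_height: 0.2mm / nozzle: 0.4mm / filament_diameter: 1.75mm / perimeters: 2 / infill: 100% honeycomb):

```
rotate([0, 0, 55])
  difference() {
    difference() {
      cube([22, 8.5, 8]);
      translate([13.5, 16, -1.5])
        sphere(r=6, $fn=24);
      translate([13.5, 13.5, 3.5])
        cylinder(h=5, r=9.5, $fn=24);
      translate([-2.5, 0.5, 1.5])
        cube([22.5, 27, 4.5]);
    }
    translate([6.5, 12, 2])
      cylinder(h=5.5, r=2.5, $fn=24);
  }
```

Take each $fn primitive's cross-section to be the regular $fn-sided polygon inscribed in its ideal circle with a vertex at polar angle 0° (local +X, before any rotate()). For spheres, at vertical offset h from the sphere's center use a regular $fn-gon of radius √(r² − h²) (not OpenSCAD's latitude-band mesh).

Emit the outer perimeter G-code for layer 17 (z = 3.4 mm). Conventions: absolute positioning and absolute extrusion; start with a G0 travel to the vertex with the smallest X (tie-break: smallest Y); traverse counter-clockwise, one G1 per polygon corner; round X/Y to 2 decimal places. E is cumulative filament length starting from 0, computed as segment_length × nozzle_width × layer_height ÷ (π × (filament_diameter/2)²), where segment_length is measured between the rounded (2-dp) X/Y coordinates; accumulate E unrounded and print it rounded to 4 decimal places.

At z = 3.4 mm: the cube is present — its section is the full 22×8.5 rectangle; the r=6 sphere at (13.5, 16) slices to a regular 24-gon of circumradius 3.463 (√(r²−h²) with h=4.9 from center); the cylinder at (13.5, 13.5) is absent (z outside [3.5, 8.5]); the 22.5×27 cube at (-2.5, 0.5) contributes its full rectangle; Taking the first minus the rest: starting from the 22×8.5 cube, the r=6 sphere at (13.5, 16) misses the remaining region (no effect); the 22.5×27 cube at (-2.5, 0.5) partially overlaps it — only the 160.00 mm² overlap (of its 607.50 mm²) is removed, clipping the outline — 1 connected region; the cylinder at (6.5, 12): section is a regular 24-gon, circumradius r=2.5; Taking the first minus the rest: starting from the result so far, the r=2.5 cylinder at (6.5, 12) misses the remaining region (no effect) — 1 connected region; (rotated 55° about Z; rotation is an isometry so areas/perimeters/island counts are preserved). The outline is a single polygon with 6 vertices. Extrusion per mm of travel: 0.4 × 0.2 / (π × 0.875²) = 0.033260. Accumulating E over each segment gives final E = 2.0289.

G0 X-0.41 Y0.29 Z3.40
G1 X0.00 Y0.00 E0.0167
G1 X12.62 Y18.02 E0.7484
G1 X5.66 Y22.90 E1.0311
G1 X4.51 Y21.26 E1.0978
G1 X11.06 Y16.67 E1.3638
G1 X-0.41 Y0.29 E2.0289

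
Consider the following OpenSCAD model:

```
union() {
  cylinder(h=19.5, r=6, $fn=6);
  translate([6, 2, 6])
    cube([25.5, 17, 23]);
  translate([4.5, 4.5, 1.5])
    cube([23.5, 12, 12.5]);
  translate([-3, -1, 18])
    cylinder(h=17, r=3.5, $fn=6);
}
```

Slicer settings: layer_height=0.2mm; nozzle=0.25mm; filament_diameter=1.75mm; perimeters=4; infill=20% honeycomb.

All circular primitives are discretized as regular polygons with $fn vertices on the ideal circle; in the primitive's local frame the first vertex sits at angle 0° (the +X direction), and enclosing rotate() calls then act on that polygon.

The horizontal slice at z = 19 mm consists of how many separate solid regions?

2

At z = 19 mm: the r=6 cylinder gives a regular 6-gon of circumradius 6 (constant along its height); the cube at (6, 2) (footprint 25.5×17) is included at this height; the cube at (4.5, 4.5) does not reach this height (z outside [1.5, 14]); the r=3.5 cylinder at (-3, -1) contributes a regular 6-gon of circumradius 3.5; Merging all regions: the regions partially overlap (shared area 28.06 mm²), so overlapping operands fuse into one piece — 2 connected regions. The result has 2 disconnected regions.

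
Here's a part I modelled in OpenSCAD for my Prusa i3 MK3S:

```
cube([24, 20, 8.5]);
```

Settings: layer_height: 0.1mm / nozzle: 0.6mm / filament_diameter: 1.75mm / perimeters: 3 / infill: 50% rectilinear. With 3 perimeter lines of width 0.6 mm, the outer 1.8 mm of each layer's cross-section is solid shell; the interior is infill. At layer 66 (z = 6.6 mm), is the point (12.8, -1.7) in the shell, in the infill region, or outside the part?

At z = 6.6 mm: the cube is present — its section is the full 24×20 rectangle. Overall, the cross-section is a single solid region. The nearest boundary edge runs (0.00, 0.00)→(24.00, 0.00); distance from the point to it = 1.70 mm. The point is not inside any of the regions above, so it lies outside the cross-section (1.70 mm from the nearest boundary).

outside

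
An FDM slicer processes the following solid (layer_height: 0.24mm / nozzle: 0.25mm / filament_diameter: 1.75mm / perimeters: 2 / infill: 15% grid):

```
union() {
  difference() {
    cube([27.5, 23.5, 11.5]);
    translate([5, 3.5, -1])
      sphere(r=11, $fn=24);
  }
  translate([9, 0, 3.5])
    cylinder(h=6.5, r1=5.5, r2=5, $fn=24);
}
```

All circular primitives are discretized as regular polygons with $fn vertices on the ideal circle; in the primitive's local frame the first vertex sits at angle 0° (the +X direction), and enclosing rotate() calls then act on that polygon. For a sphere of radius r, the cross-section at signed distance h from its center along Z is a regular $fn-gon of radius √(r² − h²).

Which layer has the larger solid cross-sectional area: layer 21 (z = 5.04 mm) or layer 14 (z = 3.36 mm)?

layer 21 (z = 5.04 mm)

Layer 21 (z = 5.04): the cube (footprint 27.5×23.5) is included at this height (area 646.25 mm²); the r=11 sphere at (5, 3.5) contributes a regular 24-gon of circumradius √(11²−6.04²) = 9.193 (area = (24/2)·9.193²·sin(360°/24) = 262.50 mm²); Subtracting the remaining from the first: starting from the 27.5×23.5 cube (646.25 mm²), the r=11 sphere at (5, 3.5) partially overlaps it — only the 157.64 mm² overlap (of its 262.50 mm²) is removed, clipping the outline — area = 488.61 mm²; the cone at (9, 0): at t=0.237 of its height the radius interpolates to r₁+(r₂−r₁)t = 5.382, giving a regular 24-gon of that circumradius (area = (24/2)·5.382²·sin(360°/24) = 89.95 mm²); Merging all regions: the regions partially overlap — summed areas 578.56 mm² minus the doubly-counted overlap 0.90 mm² gives 577.66 mm² — area = 577.66 mm². So its area = 577.66 mm². Layer 14 (z = 3.36): the cube is present — its section is the full 27.5×23.5 rectangle (area 646.25 mm²); the sphere at (5, 3.5): section is a regular 24-gon, circumradius = √(r²−h²) = √(11²−4.36²) = 10.099 (area = (24/2)·10.099²·sin(360°/24) = 316.76 mm²); Taking the first minus the rest: starting from the 27.5×23.5 cube (646.25 mm²), the r=11 sphere at (5, 3.5) partially overlaps it — only the 179.17 mm² overlap (of its 316.76 mm²) is removed, clipping the outline — area = 467.08 mm²; the cone at (9, 0) is absent (z outside [3.5, 10]); Merging all regions: only that combined region is present, so the union is just that shape — area = 467.08 mm². So its area = 467.08 mm². Layer 21 is larger (577.66 vs 467.08 mm²).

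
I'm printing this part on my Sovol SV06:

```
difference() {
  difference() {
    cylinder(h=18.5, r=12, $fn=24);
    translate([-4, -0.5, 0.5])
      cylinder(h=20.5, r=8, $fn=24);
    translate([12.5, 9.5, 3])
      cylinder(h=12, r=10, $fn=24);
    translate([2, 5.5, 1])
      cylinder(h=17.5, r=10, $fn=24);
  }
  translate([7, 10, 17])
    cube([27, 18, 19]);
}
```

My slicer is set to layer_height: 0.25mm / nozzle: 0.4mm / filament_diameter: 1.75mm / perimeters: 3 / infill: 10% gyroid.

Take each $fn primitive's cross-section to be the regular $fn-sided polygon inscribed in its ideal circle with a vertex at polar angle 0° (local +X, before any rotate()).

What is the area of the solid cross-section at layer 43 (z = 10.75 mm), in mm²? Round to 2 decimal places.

At z = 10.75 mm: the r=12 cylinder contributes a regular 24-gon of circumradius 12 (area = (24/2)·12.000²·sin(360°/24) = 447.24 mm²); the cylinder at (-4, -0.5): section is a regular 24-gon, circumradius r=8 (area = (24/2)·8.000²·sin(360°/24) = 198.77 mm²); the r=10 cylinder at (12.5, 9.5) contributes a regular 24-gon of circumradius 10 (area = (24/2)·10.000²·sin(360°/24) = 310.58 mm²); the cylinder at (2, 5.5): section is a regular 24-gon, circumradius r=10 (area = (24/2)·10.000²·sin(360°/24) = 310.58 mm²); After the difference (first − rest): starting from the r=12 cylinder (447.24 mm²), the r=8 cylinder at (-4, -0.5) partially overlaps it — only the 198.62 mm² overlap (of its 198.77 mm²) is removed, clipping the outline; the r=10 cylinder at (12.5, 9.5) partially overlaps it — only the 64.32 mm² overlap (of its 310.58 mm²) is removed, clipping the outline; the r=10 cylinder at (2, 5.5) partially overlaps it — only the 79.14 mm² overlap (of its 310.58 mm²) is removed, clipping the outline — area = 105.16 mm²; the cube at (7, 10) is absent (z outside [17, 36]); After the difference (first − rest): none of the subtracted shapes is present at this height, so the result so far is unchanged — area = 105.16 mm². Overall, the cross-section has 2 separate islands. Net area = 105.16 mm².

105.16 mm²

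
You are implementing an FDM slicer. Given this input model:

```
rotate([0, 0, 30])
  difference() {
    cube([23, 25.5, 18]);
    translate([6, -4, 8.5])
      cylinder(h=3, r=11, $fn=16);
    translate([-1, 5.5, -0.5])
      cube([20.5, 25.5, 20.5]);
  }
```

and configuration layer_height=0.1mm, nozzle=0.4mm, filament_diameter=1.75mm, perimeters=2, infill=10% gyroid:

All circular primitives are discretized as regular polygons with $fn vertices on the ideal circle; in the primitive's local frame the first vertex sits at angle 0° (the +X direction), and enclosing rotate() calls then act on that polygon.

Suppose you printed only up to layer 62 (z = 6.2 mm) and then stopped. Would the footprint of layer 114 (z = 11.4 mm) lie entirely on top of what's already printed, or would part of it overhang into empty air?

Compare the two slices. At z = 6.2: the cube (footprint 23×25.5) is included at this height (area 586.50 mm²); the cylinder at (6, -4) is not intersected at this z (z outside [8.5, 11.5]); the cube at (-1, 5.5) is present — its section is the full 20.5×25.5 rectangle (area 522.75 mm²); Taking the first minus the rest: starting from the 23×25.5 cube (586.50 mm²), the 20.5×25.5 cube at (-1, 5.5) partially overlaps it — only the 390.00 mm² overlap (of its 522.75 mm²) is removed, clipping the outline — area = 196.50 mm²; (whole slice rotated 30° about Z — lengths, areas and connectivity unchanged). At z = 11.4: the cube is present — its section is the full 23×25.5 rectangle (area 586.50 mm²); the r=11 cylinder at (6, -4) contributes a regular 16-gon of circumradius 11 (area = (16/2)·11.000²·sin(360°/16) = 370.44 mm²); the cube at (-1, 5.5) (footprint 20.5×25.5) is included at this height (area 522.75 mm²); Subtracting the remaining from the first: starting from the 23×25.5 cube (586.50 mm²), the r=11 cylinder at (6, -4) partially overlaps it — only the 87.87 mm² overlap (of its 370.44 mm²) is removed, clipping the outline; the 20.5×25.5 cube at (-1, 5.5) partially overlaps it — only the 380.24 mm² overlap (of its 522.75 mm²) is removed, clipping the outline — area = 118.39 mm²; (whole slice rotated 30° about Z — lengths, areas and connectivity unchanged). Checking containment: the cross-section at z = 11.4 is a subset of the cross-section at z = 6.2.

entirely on top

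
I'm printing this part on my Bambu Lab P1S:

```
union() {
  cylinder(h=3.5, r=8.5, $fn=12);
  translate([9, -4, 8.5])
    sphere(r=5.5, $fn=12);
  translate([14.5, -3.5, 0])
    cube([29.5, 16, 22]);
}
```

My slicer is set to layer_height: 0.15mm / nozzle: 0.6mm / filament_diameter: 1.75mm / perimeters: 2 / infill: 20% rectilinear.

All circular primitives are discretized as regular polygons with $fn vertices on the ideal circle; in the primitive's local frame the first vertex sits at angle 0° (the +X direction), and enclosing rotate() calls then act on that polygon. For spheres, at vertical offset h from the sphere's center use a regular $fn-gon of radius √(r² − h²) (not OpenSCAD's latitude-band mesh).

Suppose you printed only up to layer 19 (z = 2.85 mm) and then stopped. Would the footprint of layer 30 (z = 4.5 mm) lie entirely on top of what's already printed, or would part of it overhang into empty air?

part overhangs

Compare the two slices. At z = 2.85: the r=8.5 cylinder contributes a regular 12-gon of circumradius 8.5 (area = (12/2)·8.500²·sin(360°/12) = 216.75 mm²); the sphere at (9, -4) does not reach this height (|z−center|=5.650 > r=5.5); the 29.5×16 cube at (14.5, -3.5) contributes its full rectangle (area 472.00 mm²); Merging all regions: the 2 present regions are separate (no shared area or edge), so areas and boundary lengths simply add and each stays a separate island — area = 688.75 mm². At z = 4.5: the cylinder is absent (z outside [0, 3.5]); the sphere at (9, -4): section is a regular 12-gon, circumradius = √(r²−h²) = √(5.5²−4²) = 3.775 (area = (12/2)·3.775²·sin(360°/12) = 42.75 mm²); the cube at (14.5, -3.5) (footprint 29.5×16) is included at this height (area 472.00 mm²); Taking the union: the 2 present regions are separate (no shared area or edge), so areas and boundary lengths simply add and each stays a separate island — area = 514.75 mm². Checking containment: at z = 4.5 the cross-section extends beyond the z = 2.85 cross-section by about 33.82 mm².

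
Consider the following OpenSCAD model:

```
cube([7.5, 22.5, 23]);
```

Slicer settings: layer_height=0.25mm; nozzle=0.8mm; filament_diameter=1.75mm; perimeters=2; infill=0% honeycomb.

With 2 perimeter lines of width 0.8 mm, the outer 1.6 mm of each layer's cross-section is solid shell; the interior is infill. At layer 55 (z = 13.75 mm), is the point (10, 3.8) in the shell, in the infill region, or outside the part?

At z = 13.75 mm: the cube (footprint 7.5×22.5) is included at this height. Overall, the cross-section is a single solid region. The nearest boundary edge runs (7.50, 0.00)→(7.50, 22.50); distance from the point to it = 2.50 mm. The point is not inside any of the regions above, so it lies outside the cross-section (2.50 mm from the nearest boundary).

outside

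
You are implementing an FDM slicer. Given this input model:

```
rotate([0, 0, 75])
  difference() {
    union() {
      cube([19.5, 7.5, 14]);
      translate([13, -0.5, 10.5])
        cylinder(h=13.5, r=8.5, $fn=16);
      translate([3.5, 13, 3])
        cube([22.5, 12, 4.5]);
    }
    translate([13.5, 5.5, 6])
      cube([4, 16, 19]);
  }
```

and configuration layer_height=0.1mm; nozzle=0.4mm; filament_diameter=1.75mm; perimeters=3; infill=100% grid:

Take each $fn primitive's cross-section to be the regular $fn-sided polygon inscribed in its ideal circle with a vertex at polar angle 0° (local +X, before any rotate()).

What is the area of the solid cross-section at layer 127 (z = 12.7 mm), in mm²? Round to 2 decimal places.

264.00 mm²

At z = 12.7 mm: the 19.5×7.5 cube contributes its full rectangle (area 146.25 mm²); the r=8.5 cylinder at (13, -0.5) contributes a regular 16-gon of circumradius 8.5 (area = (16/2)·8.500²·sin(360°/16) = 221.19 mm²); the cube at (3.5, 13) does not reach this height (z outside [3, 7.5]); Taking the union: the regions partially overlap — summed areas 367.44 mm² minus the doubly-counted overlap 95.04 mm² gives 272.40 mm² — area = 272.40 mm²; the cube at (13.5, 5.5) (footprint 4×16) is included at this height (area 64.00 mm²); After the difference (first − rest): starting from that combined region (272.40 mm²), the 4×16 cube at (13.5, 5.5) partially overlaps it — only the 8.40 mm² overlap (of its 64.00 mm²) is removed, clipping the outline — area = 264.00 mm²; (whole slice rotated 75° about Z — lengths, areas and connectivity unchanged). Overall, the cross-section is a single solid region. Net area = 264.00 mm².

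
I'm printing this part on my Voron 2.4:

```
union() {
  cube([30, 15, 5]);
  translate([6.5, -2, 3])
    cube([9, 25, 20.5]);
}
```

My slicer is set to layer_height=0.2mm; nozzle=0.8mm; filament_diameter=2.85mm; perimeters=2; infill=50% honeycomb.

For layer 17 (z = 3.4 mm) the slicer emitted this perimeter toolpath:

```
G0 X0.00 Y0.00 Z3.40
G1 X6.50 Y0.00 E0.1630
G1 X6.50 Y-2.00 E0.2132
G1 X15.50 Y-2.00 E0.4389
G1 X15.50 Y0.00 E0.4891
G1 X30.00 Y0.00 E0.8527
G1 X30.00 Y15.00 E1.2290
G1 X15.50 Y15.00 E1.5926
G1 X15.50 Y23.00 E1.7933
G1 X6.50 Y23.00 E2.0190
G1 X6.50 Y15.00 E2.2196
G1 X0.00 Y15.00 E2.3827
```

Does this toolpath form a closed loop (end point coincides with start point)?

no

Start point (G0): (0.00, 0.00). End point (last G1): the path does not return to the start — open.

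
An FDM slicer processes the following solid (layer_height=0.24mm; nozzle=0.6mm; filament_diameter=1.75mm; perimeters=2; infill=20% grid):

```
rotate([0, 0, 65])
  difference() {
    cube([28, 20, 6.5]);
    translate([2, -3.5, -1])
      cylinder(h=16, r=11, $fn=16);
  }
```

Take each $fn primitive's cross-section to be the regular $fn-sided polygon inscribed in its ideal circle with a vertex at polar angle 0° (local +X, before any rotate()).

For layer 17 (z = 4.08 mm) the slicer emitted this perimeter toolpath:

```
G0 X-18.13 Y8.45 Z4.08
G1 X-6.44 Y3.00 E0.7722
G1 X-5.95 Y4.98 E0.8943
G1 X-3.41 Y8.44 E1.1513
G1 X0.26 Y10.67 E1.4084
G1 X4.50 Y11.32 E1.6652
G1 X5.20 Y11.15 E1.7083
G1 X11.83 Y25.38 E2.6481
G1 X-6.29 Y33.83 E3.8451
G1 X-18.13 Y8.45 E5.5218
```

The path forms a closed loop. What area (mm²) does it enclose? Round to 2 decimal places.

Apply the shoelace formula to the sequence of (X, Y) vertices; enclosed area = 490.17 mm².

490.17 mm²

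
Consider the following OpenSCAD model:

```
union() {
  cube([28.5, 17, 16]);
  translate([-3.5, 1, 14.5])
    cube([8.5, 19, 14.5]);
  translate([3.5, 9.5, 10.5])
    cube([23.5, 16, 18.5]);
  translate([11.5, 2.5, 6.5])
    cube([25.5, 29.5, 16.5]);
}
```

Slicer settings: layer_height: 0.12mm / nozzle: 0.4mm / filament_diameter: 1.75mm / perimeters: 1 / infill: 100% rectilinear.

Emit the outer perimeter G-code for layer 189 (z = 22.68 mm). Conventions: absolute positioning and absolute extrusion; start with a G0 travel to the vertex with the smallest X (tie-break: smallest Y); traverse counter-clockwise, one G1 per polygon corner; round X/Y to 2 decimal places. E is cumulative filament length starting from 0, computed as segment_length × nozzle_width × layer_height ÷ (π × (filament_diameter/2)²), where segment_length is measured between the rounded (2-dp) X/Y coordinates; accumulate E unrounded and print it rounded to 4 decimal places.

At z = 22.68 mm: the cube is absent (z outside [0, 16]); the cube at (-3.5, 1) (footprint 8.5×19) is included at this height; the 23.5×16 cube at (3.5, 9.5) contributes its full rectangle; the cube at (11.5, 2.5) (footprint 25.5×29.5) is included at this height; Combining (union): the regions partially overlap (shared area 263.75 mm²), so overlapping operands fuse into one piece — 1 connected region. The outline is a single polygon with 12 vertices. Extrusion per mm of travel: 0.4 × 0.12 / (π × 0.875²) = 0.019956. Accumulating E over each segment gives final E = 3.1331.

G0 X-3.50 Y1.00 Z22.68
G1 X5.00 Y1.00 E0.1696
G1 X5.00 Y9.50 E0.3393
G1 X11.50 Y9.50 E0.4690
G1 X11.50 Y2.50 E0.6087
G1 X37.00 Y2.50 E1.1175
G1 X37.00 Y32.00 E1.7062
G1 X11.50 Y32.00 E2.2151
G1 X11.50 Y25.50 E2.3448
G1 X3.50 Y25.50 E2.5045
G1 X3.50 Y20.00 E2.6142
G1 X-3.50 Y20.00 E2.7539
G1 X-3.50 Y1.00 E3.1331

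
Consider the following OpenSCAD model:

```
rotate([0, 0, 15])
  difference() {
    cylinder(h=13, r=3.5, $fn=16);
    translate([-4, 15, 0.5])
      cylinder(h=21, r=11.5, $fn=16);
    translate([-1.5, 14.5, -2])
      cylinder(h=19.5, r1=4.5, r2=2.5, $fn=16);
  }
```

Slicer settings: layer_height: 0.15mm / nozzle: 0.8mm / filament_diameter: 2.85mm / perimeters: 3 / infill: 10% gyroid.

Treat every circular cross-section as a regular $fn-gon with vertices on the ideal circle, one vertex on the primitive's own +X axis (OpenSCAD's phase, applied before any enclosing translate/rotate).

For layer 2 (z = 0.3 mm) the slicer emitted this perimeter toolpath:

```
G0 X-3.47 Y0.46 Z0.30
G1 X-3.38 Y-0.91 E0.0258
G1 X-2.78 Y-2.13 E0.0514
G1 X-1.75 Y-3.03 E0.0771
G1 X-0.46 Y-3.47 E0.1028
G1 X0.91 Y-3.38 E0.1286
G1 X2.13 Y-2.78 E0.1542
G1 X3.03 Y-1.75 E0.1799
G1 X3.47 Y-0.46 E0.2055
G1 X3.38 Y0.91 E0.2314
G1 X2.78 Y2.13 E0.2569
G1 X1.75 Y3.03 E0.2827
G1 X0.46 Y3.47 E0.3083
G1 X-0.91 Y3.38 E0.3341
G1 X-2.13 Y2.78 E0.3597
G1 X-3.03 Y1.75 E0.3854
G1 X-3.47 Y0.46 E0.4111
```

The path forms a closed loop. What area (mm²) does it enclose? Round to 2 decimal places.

37.51 mm²

Apply the shoelace formula to the sequence of (X, Y) vertices; enclosed area = 37.51 mm².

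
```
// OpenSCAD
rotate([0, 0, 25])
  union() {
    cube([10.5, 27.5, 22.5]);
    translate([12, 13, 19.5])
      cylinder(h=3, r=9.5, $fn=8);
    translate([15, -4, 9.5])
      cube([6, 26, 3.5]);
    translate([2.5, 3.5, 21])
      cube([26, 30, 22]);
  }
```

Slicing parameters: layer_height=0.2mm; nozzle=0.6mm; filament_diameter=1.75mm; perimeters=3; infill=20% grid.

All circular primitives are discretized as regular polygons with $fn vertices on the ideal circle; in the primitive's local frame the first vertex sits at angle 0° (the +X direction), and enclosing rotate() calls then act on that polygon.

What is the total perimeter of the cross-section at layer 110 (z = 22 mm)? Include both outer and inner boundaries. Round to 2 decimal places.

At z = 22 mm: the 10.5×27.5 cube contributes its full rectangle (perimeter 76.00 mm); the r=9.5 cylinder at (12, 13) contributes a regular 8-gon of circumradius 9.5 (perimeter = 2·8·9.500·sin(180°/8) = 58.17 mm); the cube at (15, -4) is absent (z outside [9.5, 13]); the 26×30 cube at (2.5, 3.5) contributes its full rectangle (perimeter 112.00 mm); Merging all regions: the regions partially overlap (shared area 447.27 mm²), so the edge portions inside another operand are dropped and the merged outline is re-measured after clipping — boundary = 124.00 mm; (whole slice rotated 25° about Z — lengths, areas and connectivity unchanged). Overall, the cross-section is a single solid region. Total boundary length (outer) = 124.00 mm.

124.00 mm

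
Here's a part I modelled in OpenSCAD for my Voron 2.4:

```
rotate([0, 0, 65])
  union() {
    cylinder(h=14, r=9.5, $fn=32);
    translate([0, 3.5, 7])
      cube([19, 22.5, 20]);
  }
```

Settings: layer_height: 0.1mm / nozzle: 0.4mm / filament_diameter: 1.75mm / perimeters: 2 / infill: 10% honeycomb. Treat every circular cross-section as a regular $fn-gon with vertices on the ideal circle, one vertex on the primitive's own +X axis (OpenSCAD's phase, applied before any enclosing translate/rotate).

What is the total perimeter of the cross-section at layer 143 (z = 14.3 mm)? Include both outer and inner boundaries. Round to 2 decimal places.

At z = 14.3 mm: the cylinder is not intersected at this z (z outside [0, 14]); the cube at (0, 3.5) is present — its section is the full 19×22.5 rectangle (perimeter 83.00 mm); Merging all regions: only the 19×22.5 cube at (0, 3.5) is present, so the union is just that shape — boundary = 83.00 mm; (whole slice rotated 65° about Z — lengths, areas and connectivity unchanged). Overall, the cross-section is a single solid region. Total boundary length (outer) = 83.00 mm.

83.00 mm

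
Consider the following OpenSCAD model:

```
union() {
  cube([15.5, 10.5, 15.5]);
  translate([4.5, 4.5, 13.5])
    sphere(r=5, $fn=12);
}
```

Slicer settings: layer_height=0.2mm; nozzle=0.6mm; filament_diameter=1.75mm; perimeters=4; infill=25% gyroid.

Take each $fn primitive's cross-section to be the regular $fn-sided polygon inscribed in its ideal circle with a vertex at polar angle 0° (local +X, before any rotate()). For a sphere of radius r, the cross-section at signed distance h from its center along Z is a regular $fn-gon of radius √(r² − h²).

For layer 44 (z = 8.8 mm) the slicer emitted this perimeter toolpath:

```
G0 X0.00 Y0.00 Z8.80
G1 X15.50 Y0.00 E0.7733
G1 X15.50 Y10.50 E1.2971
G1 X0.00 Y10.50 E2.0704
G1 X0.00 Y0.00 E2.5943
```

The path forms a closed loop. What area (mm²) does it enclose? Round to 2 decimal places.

162.75 mm²

Apply the shoelace formula to the sequence of (X, Y) vertices; enclosed area = 162.75 mm².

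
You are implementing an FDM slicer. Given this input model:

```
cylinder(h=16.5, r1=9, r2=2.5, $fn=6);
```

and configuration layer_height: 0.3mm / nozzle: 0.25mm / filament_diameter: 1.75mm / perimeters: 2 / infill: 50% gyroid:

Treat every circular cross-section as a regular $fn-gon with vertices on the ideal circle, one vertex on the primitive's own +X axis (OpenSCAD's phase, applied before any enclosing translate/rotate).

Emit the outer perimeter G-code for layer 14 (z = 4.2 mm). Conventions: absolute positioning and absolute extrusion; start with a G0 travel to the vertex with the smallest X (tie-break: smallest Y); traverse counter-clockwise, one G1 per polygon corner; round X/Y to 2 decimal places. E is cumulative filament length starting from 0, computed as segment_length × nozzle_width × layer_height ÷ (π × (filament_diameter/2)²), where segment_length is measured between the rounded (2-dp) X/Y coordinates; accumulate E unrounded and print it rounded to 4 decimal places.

At z = 4.2 mm: the cone: at t=0.255 of its height the radius interpolates to r₁+(r₂−r₁)t = 7.345, giving a regular 6-gon of that circumradius. The outline is a single polygon with 6 vertices. Extrusion per mm of travel: 0.25 × 0.3 / (π × 0.875²) = 0.031181. Accumulating E over each segment gives final E = 1.3742.

G0 X-7.35 Y0.00 Z4.20
G1 X-3.67 Y-6.36 E0.2291
G1 X3.67 Y-6.36 E0.4580
G1 X7.35 Y0.00 E0.6871
G1 X3.67 Y6.36 E0.9162
G1 X-3.67 Y6.36 E1.1451
G1 X-7.35 Y0.00 E1.3742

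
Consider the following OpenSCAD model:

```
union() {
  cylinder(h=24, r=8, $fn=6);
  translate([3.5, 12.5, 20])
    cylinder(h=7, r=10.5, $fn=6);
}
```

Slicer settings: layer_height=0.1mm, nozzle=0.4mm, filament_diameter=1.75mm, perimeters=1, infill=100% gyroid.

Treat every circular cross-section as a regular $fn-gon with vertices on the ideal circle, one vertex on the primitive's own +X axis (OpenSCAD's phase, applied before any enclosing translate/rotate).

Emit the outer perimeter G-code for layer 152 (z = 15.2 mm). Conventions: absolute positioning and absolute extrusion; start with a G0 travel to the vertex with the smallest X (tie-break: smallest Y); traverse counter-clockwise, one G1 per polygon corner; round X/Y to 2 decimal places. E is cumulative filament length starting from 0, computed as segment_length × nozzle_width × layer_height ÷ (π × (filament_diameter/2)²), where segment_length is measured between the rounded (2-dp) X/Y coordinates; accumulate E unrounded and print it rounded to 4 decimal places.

At z = 15.2 mm: the cylinder: section is a regular 6-gon, circumradius r=8; the cylinder at (3.5, 12.5) is absent (z outside [20, 27]); Taking the union: only the r=8 cylinder is present, so the union is just that shape — 1 connected region. The outline is a single polygon with 6 vertices. Extrusion per mm of travel: 0.4 × 0.1 / (π × 0.875²) = 0.016630. Accumulating E over each segment gives final E = 0.7983.

G0 X-8.00 Y0.00 Z15.20
G1 X-4.00 Y-6.93 E0.1331
G1 X4.00 Y-6.93 E0.2661
G1 X8.00 Y0.00 E0.3992
G1 X4.00 Y6.93 E0.5322
G1 X-4.00 Y6.93 E0.6653
G1 X-8.00 Y0.00 E0.7983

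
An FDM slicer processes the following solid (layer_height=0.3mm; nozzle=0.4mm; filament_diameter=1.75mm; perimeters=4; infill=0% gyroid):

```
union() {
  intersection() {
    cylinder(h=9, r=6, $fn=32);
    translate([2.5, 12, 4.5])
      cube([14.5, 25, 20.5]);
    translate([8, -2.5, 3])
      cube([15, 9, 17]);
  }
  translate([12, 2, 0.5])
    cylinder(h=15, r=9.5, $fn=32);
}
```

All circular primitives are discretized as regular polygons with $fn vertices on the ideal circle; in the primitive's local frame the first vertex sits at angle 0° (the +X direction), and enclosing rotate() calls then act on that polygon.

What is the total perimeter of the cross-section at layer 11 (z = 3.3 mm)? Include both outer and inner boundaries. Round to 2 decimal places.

59.59 mm

At z = 3.3 mm: the r=6 cylinder contributes a regular 32-gon of circumradius 6 (perimeter = 2·32·6.000·sin(180°/32) = 37.64 mm); the cube at (2.5, 12) does not reach this height (z outside [4.5, 25]); the cube at (8, -2.5) is present — its section is the full 15×9 rectangle (perimeter 48.00 mm); Keeping only the common overlap: at least one operand is absent at this height, so nothing remains; the r=9.5 cylinder at (12, 2) contributes a regular 32-gon of circumradius 9.5 (perimeter = 2·32·9.500·sin(180°/32) = 59.59 mm); Taking the union: only the r=9.5 cylinder at (12, 2) is present, so the union is just that shape — boundary = 59.59 mm. Overall, the cross-section is a single solid region. Total boundary length (outer) = 59.59 mm.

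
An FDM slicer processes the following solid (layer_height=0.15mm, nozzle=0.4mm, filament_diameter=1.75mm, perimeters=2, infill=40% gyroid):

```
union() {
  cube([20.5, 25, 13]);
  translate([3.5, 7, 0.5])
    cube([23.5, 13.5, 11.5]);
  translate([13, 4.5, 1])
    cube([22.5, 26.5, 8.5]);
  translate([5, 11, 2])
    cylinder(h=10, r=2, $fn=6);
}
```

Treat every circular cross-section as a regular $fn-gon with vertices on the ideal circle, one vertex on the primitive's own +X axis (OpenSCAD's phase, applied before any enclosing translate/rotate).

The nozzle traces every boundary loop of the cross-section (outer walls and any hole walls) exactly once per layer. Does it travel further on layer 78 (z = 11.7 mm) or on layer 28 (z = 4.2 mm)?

Layer 78 (z = 11.7): the cube (footprint 20.5×25) is included at this height (perimeter 91.00 mm); the 23.5×13.5 cube at (3.5, 7) contributes its full rectangle (perimeter 74.00 mm); the cube at (13, 4.5) is not intersected at this z (z outside [1, 9.5]); the r=2 cylinder at (5, 11) gives a regular 6-gon of circumradius 2 (constant along its height) (perimeter = 2·6·2.000·sin(180°/6) = 12.00 mm); Combining (union): the regions partially overlap (shared area 239.89 mm²), so the edge portions inside another operand are dropped and the merged outline is re-measured after clipping — boundary = 104.00 mm. So its perimeter = 104.00 mm. Layer 28 (z = 4.2): the cube is present — its section is the full 20.5×25 rectangle (perimeter 91.00 mm); the 23.5×13.5 cube at (3.5, 7) contributes its full rectangle (perimeter 74.00 mm); the cube at (13, 4.5) is present — its section is the full 22.5×26.5 rectangle (perimeter 98.00 mm); the cylinder at (5, 11): section is a regular 6-gon, circumradius r=2 (perimeter = 2·6·2.000·sin(180°/6) = 12.00 mm); Merging all regions: the regions partially overlap (shared area 481.39 mm²), so the edge portions inside another operand are dropped and the merged outline is re-measured after clipping — boundary = 133.00 mm. So its perimeter = 133.00 mm. Layer 28 is larger (133.00 vs 104.00 mm).

layer 28 (z = 4.2 mm)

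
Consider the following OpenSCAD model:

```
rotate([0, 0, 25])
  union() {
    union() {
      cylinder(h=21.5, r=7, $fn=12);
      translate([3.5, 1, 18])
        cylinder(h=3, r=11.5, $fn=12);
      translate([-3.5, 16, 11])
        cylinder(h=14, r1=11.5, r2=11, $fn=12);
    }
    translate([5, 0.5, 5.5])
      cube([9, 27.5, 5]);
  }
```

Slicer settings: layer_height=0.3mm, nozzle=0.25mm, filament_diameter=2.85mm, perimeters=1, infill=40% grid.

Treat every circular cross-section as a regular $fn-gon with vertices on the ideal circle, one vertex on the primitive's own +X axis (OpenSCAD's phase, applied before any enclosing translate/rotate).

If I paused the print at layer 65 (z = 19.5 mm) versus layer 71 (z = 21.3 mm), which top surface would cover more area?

Layer 65 (z = 19.5): the cylinder: section is a regular 12-gon, circumradius r=7 (area = (12/2)·7.000²·sin(360°/12) = 147.00 mm²); the cylinder at (3.5, 1): section is a regular 12-gon, circumradius r=11.5 (area = (12/2)·11.500²·sin(360°/12) = 396.75 mm²); the cone at (-3.5, 16) (r1=11.5→r2=11) has section circumradius 11.196 here — a regular 12-gon (area = (12/2)·11.196²·sin(360°/12) = 376.08 mm²); Combining (union): the regions partially overlap — summed areas 919.83 mm² minus the doubly-counted overlap 204.14 mm² gives 715.69 mm² — area = 715.69 mm²; the cube at (5, 0.5) is not intersected at this z (z outside [5.5, 10.5]); Merging all regions: only that combined region is present, so the union is just that shape — area = 715.69 mm²; (rotated 25° about Z; rotation is an isometry so areas/perimeters/island counts are preserved). So its area = 715.69 mm². Layer 71 (z = 21.3): the cylinder: section is a regular 12-gon, circumradius r=7 (area = (12/2)·7.000²·sin(360°/12) = 147.00 mm²); the cylinder at (3.5, 1) does not reach this height (z outside [18, 21]); the cone at (-3.5, 16) (r1=11.5→r2=11) has section circumradius 11.132 here — a regular 12-gon (area = (12/2)·11.132²·sin(360°/12) = 371.77 mm²); Combining (union): the regions partially overlap — summed areas 518.77 mm² minus the doubly-counted overlap 6.07 mm² gives 512.70 mm² — area = 512.70 mm²; the cube at (5, 0.5) does not reach this height (z outside [5.5, 10.5]); Taking the union: only the result so far is present, so the union is just that shape — area = 512.70 mm²; (whole slice rotated 25° about Z — lengths, areas and connectivity unchanged). So its area = 512.70 mm². Layer 65 is larger (715.69 vs 512.70 mm²).

layer 65 (z = 19.5 mm)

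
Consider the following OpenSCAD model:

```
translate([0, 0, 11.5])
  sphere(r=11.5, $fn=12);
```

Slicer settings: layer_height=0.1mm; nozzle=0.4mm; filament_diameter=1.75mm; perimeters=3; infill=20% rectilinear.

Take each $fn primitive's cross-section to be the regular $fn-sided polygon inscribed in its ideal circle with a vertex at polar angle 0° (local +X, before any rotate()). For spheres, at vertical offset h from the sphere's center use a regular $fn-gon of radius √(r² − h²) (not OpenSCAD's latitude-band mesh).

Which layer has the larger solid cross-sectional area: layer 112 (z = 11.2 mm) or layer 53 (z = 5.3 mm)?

layer 112 (z = 11.2 mm)

Layer 112 (z = 11.2): the r=11.5 sphere slices to a regular 12-gon of circumradius 11.496 (√(r²−h²) with h=0.3 from center) (area = (12/2)·11.496²·sin(360°/12) = 396.48 mm²). So its area = 396.48 mm². Layer 53 (z = 5.3): the r=11.5 sphere slices to a regular 12-gon of circumradius 9.686 (√(r²−h²) with h=6.2 from center) (area = (12/2)·9.686²·sin(360°/12) = 281.43 mm²). So its area = 281.43 mm². Layer 112 is larger (396.48 vs 281.43 mm²).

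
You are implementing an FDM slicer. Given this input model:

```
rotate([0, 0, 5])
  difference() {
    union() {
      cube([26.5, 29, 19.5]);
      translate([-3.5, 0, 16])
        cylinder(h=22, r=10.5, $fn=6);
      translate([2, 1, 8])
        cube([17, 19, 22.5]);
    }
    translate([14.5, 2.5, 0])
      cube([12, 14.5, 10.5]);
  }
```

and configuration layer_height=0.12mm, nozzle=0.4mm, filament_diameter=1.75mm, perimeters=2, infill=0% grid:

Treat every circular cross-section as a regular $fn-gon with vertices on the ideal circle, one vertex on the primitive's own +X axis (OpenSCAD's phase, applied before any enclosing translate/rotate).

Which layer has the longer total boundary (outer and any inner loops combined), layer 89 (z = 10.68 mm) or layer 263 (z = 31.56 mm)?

layer 89 (z = 10.68 mm)

Layer 89 (z = 10.68): the 26.5×29 cube contributes its full rectangle (perimeter 111.00 mm); the cylinder at (-3.5, 0) is not intersected at this z (z outside [16, 38]); the cube at (2, 1) is present — its section is the full 17×19 rectangle (perimeter 72.00 mm); Merging all regions: the 17×19 cube at (2, 1) lies entirely inside the 26.5×29 cube, so the union is just the 26.5×29 cube — boundary = 111.00 mm; the cube at (14.5, 2.5) is absent (z outside [0, 10.5]); Subtracting the remaining from the first: none of the subtracted shapes is present at this height, so that combined region is unchanged — boundary = 111.00 mm; (whole slice rotated 5° about Z — lengths, areas and connectivity unchanged). So its perimeter = 111.00 mm. Layer 263 (z = 31.56): the cube is absent (z outside [0, 19.5]); the cylinder at (-3.5, 0): section is a regular 6-gon, circumradius r=10.5 (perimeter = 2·6·10.500·sin(180°/6) = 63.00 mm); the cube at (2, 1) does not reach this height (z outside [8, 30.5]); Taking the union: only the r=10.5 cylinder at (-3.5, 0) is present, so the union is just that shape — boundary = 63.00 mm; the cube at (14.5, 2.5) does not reach this height (z outside [0, 10.5]); After the difference (first − rest): none of the subtracted shapes is present at this height, so the result so far is unchanged — boundary = 63.00 mm; (whole slice rotated 5° about Z — lengths, areas and connectivity unchanged). So its perimeter = 63.00 mm. Layer 89 is larger (111.00 vs 63.00 mm).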